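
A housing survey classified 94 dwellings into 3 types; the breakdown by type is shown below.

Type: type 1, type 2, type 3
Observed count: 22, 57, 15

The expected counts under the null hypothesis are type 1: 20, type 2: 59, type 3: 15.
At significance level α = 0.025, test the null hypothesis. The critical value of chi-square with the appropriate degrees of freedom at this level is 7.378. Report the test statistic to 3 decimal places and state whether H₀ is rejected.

type 1: (22 − 20)²/20 = 4/20 = 0.2000
type 2: (57 − 59)²/59 = 4/59 = 0.0678
type 3: (15 − 15)²/15 = 0/15 = 0.0000
Sum = 0.268
df = 2. Since 0.268 < 7.378, we do not reject H₀.

0.268; do not reject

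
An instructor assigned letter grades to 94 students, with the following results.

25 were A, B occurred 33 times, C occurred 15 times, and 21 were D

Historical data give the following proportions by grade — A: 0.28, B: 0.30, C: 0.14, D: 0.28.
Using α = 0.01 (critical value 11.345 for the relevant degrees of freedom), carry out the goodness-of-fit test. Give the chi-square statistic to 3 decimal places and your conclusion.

Expected counts E_i = n·p_i: 94×0.28 = 26.32, 94×0.30 = 28.2, 94×0.14 = 13.16, 94×0.28 = 26.32.
A: (25 − 26.32)²/26.32 = 1.7424/26.32 = 0.0662
B: (33 − 28.2)²/28.2 = 23.04/28.2 = 0.8170
C: (15 − 13.16)²/13.16 = 3.3856/13.16 = 0.2573
D: (21 − 26.32)²/26.32 = 28.3024/26.32 = 1.0753
Sum = 2.216
df = 3. Since 2.216 < 11.345, we do not reject H₀.

2.216; do not reject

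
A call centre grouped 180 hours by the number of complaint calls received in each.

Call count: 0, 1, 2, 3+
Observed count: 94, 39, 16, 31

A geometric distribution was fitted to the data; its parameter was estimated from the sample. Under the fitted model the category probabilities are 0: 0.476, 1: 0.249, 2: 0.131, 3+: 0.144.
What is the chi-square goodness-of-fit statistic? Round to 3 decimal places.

Expected counts E_i = n·p_i: 180×0.476 = 85.68, 180×0.249 = 44.82, 180×0.131 = 23.58, 180×0.144 = 25.92.
cat         O        E   (O−E)²/E
0          94    85.68     0.8079
1          39    44.82     0.7557
2          16    23.58     2.4367
3+         31    25.92     0.9956
Sum = 4.996

4.996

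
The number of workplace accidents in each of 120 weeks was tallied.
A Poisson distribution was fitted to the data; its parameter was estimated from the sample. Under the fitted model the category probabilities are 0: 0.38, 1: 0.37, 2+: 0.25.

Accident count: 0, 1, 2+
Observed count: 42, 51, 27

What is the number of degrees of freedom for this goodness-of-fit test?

1

There are k = 3 categories and 1 parameter estimated from the data, so df = 3 − 1 − 1 = 1.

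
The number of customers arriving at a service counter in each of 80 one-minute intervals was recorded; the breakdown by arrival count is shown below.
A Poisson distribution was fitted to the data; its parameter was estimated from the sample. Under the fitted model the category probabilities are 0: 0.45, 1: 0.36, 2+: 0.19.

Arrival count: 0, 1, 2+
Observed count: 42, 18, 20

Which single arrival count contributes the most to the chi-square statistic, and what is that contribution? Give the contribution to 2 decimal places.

1, 4.05

Expected counts E_i = n·p_i: 80×0.45 = 36, 80×0.36 = 28.8, 80×0.19 = 15.2.
χ² = (42−36)²/36 + (18−28.8)²/28.8 + (20−15.2)²/15.2
   = 1.000 + 4.050 + 1.516
The largest term is for 1: 4.05.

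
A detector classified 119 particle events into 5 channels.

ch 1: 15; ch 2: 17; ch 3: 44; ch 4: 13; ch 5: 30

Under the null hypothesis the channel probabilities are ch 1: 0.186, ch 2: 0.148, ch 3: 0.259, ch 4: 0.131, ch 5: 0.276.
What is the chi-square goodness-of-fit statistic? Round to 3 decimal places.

8.632

Expected counts E_i = n·p_i: 119×0.186 = 22.134, 119×0.148 = 17.612, 119×0.259 = 30.821, 119×0.131 = 15.589, 119×0.276 = 32.844.
ch 1: (15 − 22.134)²/22.134 = 50.893956/22.134 = 2.2994
ch 2: (17 − 17.612)²/17.612 = 0.374544/17.612 = 0.0213
ch 3: (44 − 30.821)²/30.821 = 173.686041/30.821 = 5.6353
ch 4: (13 − 15.589)²/15.589 = 6.702921/15.589 = 0.4300
ch 5: (30 − 32.844)²/32.844 = 8.088336/32.844 = 0.2463
Sum = 8.632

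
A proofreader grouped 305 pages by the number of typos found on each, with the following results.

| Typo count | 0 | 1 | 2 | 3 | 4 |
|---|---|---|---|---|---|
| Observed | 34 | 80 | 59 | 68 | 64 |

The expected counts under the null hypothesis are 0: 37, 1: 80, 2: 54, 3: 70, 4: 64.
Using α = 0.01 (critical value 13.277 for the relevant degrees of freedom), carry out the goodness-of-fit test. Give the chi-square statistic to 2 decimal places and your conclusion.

0.76; do not reject

0: (34 − 37)²/37 = 9/37 = 0.243
1: (80 − 80)²/80 = 0/80 = 0.000
2: (59 − 54)²/54 = 25/54 = 0.463
3: (68 − 70)²/70 = 4/70 = 0.057
4: (64 − 64)²/64 = 0/64 = 0.000
Sum = 0.76
df = 4. Since 0.76 < 13.277, we do not reject H₀.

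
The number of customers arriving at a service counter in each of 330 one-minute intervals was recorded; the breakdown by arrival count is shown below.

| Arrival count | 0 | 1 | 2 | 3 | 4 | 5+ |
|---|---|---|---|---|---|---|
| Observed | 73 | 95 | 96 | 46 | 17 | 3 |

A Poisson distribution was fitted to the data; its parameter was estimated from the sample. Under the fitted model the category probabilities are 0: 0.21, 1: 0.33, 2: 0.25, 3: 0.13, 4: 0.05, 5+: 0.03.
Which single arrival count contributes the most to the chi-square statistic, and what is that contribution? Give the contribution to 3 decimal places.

Expected counts E_i = n·p_i: 330×0.21 = 69.3, 330×0.33 = 108.9, 330×0.25 = 82.5, 330×0.13 = 42.9, 330×0.05 = 16.5, 330×0.03 = 9.9.
cat         O        E   (O−E)²/E
0          73     69.3     0.1975
1          95    108.9     1.7742
2          96     82.5     2.2091
3          46     42.9     0.2240
4          17     16.5     0.0152
5+          3      9.9     4.8091
The largest term is for 5+: 4.809.

5+, 4.809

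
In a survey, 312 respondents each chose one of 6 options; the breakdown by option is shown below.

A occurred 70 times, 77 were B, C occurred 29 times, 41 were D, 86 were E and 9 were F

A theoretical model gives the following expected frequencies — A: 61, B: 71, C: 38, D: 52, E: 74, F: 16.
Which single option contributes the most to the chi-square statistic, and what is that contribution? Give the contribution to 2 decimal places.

A: (70 − 61)²/61 = 81/61 = 1.328
B: (77 − 71)²/71 = 36/71 = 0.507
C: (29 − 38)²/38 = 81/38 = 2.132
D: (41 − 52)²/52 = 121/52 = 2.327
E: (86 − 74)²/74 = 144/74 = 1.946
F: (9 − 16)²/16 = 49/16 = 3.063
The largest term is for F: 3.06.

F, 3.06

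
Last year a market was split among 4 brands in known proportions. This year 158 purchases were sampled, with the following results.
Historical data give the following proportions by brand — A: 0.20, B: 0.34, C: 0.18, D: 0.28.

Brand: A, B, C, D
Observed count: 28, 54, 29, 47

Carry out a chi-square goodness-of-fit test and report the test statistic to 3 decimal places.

Expected counts E_i = n·p_i: 158×0.20 = 31.6, 158×0.34 = 53.72, 158×0.18 = 28.44, 158×0.28 = 44.24.
A: (28 − 31.6)²/31.6 = 12.96/31.6 = 0.4101
B: (54 − 53.72)²/53.72 = 0.0784/53.72 = 0.0015
C: (29 − 28.44)²/28.44 = 0.3136/28.44 = 0.0110
D: (47 − 44.24)²/44.24 = 7.6176/44.24 = 0.1722
Sum = 0.595

0.595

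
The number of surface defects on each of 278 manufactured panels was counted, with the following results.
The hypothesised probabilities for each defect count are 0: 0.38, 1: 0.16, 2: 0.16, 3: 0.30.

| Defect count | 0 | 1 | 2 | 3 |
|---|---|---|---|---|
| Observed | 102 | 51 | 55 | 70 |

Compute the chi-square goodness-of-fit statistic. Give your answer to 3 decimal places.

Expected counts E_i = n·p_i: 278×0.38 = 105.64, 278×0.16 = 44.48, 278×0.16 = 44.48, 278×0.30 = 83.4.
χ² = (102−105.64)²/105.64 + (51−44.48)²/44.48 + (55−44.48)²/44.48 + (70−83.4)²/83.4
   = 0.1254 + 0.9557 + 2.4881 + 2.1530
Sum = 5.722

5.722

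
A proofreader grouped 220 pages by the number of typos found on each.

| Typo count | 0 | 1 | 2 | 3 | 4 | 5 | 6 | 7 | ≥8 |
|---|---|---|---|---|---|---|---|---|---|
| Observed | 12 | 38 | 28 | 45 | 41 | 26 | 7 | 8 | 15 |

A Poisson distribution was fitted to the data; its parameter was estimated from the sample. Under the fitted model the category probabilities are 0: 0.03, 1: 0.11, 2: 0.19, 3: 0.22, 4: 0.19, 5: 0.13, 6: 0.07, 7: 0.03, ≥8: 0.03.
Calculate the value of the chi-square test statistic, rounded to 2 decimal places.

32.90

Expected counts E_i = n·p_i: 220×0.03 = 6.6, 220×0.11 = 24.2, 220×0.19 = 41.8, 220×0.22 = 48.4, 220×0.19 = 41.8, 220×0.13 = 28.6, 220×0.07 = 15.4, 220×0.03 = 6.6, 220×0.03 = 6.6.
cat         O        E   (O−E)²/E
0          12      6.6      4.418
1          38     24.2      7.869
2          28     41.8      4.556
3          45     48.4      0.239
4          41     41.8      0.015
5          26     28.6      0.236
6           7     15.4      4.582
7           8      6.6      0.297
≥8         15      6.6     10.691
Sum = 32.90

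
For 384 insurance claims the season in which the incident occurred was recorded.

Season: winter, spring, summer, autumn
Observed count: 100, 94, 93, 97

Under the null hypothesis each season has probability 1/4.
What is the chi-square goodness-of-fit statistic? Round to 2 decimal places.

0.31

Expected count for each of the 4 categories: 384/4 = 96.
winter: (100 − 96)²/96 = 16/96 = 0.167
spring: (94 − 96)²/96 = 4/96 = 0.042
summer: (93 − 96)²/96 = 9/96 = 0.094
autumn: (97 − 96)²/96 = 1/96 = 0.010
Sum = 0.31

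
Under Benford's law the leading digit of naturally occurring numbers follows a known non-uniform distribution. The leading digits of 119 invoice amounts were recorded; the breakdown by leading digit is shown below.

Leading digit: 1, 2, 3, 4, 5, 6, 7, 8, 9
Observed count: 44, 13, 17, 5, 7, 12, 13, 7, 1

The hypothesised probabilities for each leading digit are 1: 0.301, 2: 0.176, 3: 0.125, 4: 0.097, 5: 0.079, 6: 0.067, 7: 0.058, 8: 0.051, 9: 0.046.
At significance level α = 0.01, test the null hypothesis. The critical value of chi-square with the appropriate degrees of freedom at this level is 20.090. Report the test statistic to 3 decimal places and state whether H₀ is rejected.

20.728; reject

Expected counts E_i = n·p_i: 119×0.301 = 35.819, 119×0.176 = 20.944, 119×0.125 = 14.875, 119×0.097 = 11.543, 119×0.079 = 9.401, 119×0.067 = 7.973, 119×0.058 = 6.902, 119×0.051 = 6.069, 119×0.046 = 5.474.
cat         O        E   (O−E)²/E
1          44   35.819     1.8685
2          13   20.944     3.0131
3          17   14.875     0.3036
4           5   11.543     3.7088
5           7    9.401     0.6132
6          12    7.973     2.0340
7          13    6.902     5.3877
8           7    6.069     0.1428
9           1    5.474     3.6567
Sum = 20.728
df = 8. Since 20.728 > 20.090, we reject H₀.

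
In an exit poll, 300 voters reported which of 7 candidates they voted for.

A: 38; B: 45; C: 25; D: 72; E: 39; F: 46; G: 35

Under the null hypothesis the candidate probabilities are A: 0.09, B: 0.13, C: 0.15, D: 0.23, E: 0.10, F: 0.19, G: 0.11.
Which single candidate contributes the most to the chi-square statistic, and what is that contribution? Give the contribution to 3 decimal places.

Expected counts E_i = n·p_i: 300×0.09 = 27, 300×0.13 = 39, 300×0.15 = 45, 300×0.23 = 69, 300×0.10 = 30, 300×0.19 = 57, 300×0.11 = 33.
cat         O        E   (O−E)²/E
A          38       27     4.4815
B          45       39     0.9231
C          25       45     8.8889
D          72       69     0.1304
E          39       30     2.7000
F          46       57     2.1228
G          35       33     0.1212
The largest term is for C: 8.889.

C, 8.889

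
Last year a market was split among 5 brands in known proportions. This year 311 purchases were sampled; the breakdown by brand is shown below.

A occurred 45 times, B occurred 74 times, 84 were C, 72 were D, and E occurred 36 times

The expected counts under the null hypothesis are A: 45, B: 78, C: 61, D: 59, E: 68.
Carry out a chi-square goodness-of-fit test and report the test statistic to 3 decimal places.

χ² = (45−45)²/45 + (74−78)²/78 + (84−61)²/61 + (72−59)²/59 + (36−68)²/68
   = 0.0000 + 0.2051 + 8.6721 + 2.8644 + 15.0588
Sum = 26.800

26.800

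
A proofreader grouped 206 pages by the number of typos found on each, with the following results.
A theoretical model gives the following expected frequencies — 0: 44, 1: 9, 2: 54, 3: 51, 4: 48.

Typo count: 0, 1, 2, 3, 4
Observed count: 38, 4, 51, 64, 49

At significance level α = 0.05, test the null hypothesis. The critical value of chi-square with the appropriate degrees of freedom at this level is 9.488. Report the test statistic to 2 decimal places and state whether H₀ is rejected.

cat         O        E   (O−E)²/E
0          38       44      0.818
1           4        9      2.778
2          51       54      0.167
3          64       51      3.314
4          49       48      0.021
Sum = 7.10
df = 4. Since 7.10 < 9.488, we do not reject H₀.

7.10; do not reject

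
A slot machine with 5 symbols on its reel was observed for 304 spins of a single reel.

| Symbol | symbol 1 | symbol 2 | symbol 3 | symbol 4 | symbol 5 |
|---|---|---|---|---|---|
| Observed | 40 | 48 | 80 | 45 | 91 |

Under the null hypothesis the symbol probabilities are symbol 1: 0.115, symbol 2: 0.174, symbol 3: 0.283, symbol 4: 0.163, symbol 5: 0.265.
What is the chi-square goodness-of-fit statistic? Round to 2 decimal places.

3.37

Expected counts E_i = n·p_i: 304×0.115 = 34.96, 304×0.174 = 52.896, 304×0.283 = 86.032, 304×0.163 = 49.552, 304×0.265 = 80.56.
χ² = (40−34.96)²/34.96 + (48−52.896)²/52.896 + (80−86.032)²/86.032 + (45−49.552)²/49.552 + (91−80.56)²/80.56
   = 0.727 + 0.453 + 0.423 + 0.418 + 1.353
Sum = 3.37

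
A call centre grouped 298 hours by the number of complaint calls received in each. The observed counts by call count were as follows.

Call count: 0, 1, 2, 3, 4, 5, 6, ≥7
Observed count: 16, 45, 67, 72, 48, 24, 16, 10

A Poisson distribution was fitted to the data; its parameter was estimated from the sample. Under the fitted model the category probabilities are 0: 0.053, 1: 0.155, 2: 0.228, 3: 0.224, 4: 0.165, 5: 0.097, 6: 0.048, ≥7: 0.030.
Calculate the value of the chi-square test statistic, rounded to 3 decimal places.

Expected counts E_i = n·p_i: 298×0.053 = 15.794, 298×0.155 = 46.19, 298×0.228 = 67.944, 298×0.224 = 66.752, 298×0.165 = 49.17, 298×0.097 = 28.906, 298×0.048 = 14.304, 298×0.030 = 8.94.
0: (16 − 15.794)²/15.794 = 0.042436/15.794 = 0.0027
1: (45 − 46.19)²/46.19 = 1.4161/46.19 = 0.0307
2: (67 − 67.944)²/67.944 = 0.891136/67.944 = 0.0131
3: (72 − 66.752)²/66.752 = 27.541504/66.752 = 0.4126
4: (48 − 49.17)²/49.17 = 1.3689/49.17 = 0.0278
5: (24 − 28.906)²/28.906 = 24.068836/28.906 = 0.8327
6: (16 − 14.304)²/14.304 = 2.876416/14.304 = 0.2011
≥7: (10 − 8.94)²/8.94 = 1.1236/8.94 = 0.1257
Sum = 1.646

1.646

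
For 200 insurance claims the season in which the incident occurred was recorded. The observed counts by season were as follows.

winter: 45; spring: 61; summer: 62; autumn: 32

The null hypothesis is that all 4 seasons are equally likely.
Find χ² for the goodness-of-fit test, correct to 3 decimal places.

12.280

Under H₀ each category has probability 1/4, so each expected count is 200/4 = 50.
χ² = (45−50)²/50 + (61−50)²/50 + (62−50)²/50 + (32−50)²/50
   = 0.5000 + 2.4200 + 2.8800 + 6.4800
Sum = 12.280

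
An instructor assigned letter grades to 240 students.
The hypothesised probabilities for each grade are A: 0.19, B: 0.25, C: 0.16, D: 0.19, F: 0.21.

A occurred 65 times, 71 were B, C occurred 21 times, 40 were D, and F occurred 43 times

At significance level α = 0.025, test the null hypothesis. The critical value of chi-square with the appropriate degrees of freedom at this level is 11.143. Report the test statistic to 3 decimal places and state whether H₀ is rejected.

Expected counts E_i = n·p_i: 240×0.19 = 45.6, 240×0.25 = 60, 240×0.16 = 38.4, 240×0.19 = 45.6, 240×0.21 = 50.4.
cat         O        E   (O−E)²/E
A          65     45.6     8.2535
B          71       60     2.0167
C          21     38.4     7.8844
D          40     45.6     0.6877
F          43     50.4     1.0865
Sum = 19.929
df = 4. Since 19.929 > 11.143, we reject H₀.

19.929; reject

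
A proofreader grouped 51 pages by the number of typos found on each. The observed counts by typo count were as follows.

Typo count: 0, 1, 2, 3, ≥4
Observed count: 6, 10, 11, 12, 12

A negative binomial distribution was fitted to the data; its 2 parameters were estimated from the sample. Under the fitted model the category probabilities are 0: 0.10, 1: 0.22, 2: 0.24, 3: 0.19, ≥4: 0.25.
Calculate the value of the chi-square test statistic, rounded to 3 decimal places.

1.012

Expected counts E_i = n·p_i: 51×0.10 = 5.1, 51×0.22 = 11.22, 51×0.24 = 12.24, 51×0.19 = 9.69, 51×0.25 = 12.75.
cat         O        E   (O−E)²/E
0           6      5.1     0.1588
1          10    11.22     0.1327
2          11    12.24     0.1256
3          12     9.69     0.5507
≥4         12    12.75     0.0441
Sum = 1.012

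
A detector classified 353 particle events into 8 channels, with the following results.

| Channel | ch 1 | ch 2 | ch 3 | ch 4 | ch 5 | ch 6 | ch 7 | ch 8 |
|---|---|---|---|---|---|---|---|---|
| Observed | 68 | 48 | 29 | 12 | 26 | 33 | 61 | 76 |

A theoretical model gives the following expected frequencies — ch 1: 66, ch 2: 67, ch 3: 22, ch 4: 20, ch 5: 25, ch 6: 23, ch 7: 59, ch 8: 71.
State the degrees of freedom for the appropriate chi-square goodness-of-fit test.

There are k = 8 categories and no parameters were estimated from the data, so df = 8 − 1 = 7.

7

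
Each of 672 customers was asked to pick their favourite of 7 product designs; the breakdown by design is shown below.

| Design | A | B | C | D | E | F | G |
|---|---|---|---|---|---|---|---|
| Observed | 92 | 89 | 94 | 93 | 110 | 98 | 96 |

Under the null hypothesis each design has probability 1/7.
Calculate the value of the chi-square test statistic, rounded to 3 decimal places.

Expected count for each of the 7 categories: 672/7 = 96.
χ² = (92−96)²/96 + (89−96)²/96 + (94−96)²/96 + (93−96)²/96 + (110−96)²/96 + (98−96)²/96 + (96−96)²/96
   = 0.1667 + 0.5104 + 0.0417 + 0.0938 + 2.0417 + 0.0417 + 0.0000
Sum = 2.896

2.896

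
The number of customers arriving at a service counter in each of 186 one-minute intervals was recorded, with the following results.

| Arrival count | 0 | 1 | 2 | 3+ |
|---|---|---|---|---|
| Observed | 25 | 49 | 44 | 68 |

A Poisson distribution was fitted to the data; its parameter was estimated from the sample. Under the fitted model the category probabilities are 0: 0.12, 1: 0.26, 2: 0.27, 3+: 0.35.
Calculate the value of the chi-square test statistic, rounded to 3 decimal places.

Expected counts E_i = n·p_i: 186×0.12 = 22.32, 186×0.26 = 48.36, 186×0.27 = 50.22, 186×0.35 = 65.1.
0: (25 − 22.32)²/22.32 = 7.1824/22.32 = 0.3218
1: (49 − 48.36)²/48.36 = 0.4096/48.36 = 0.0085
2: (44 − 50.22)²/50.22 = 38.6884/50.22 = 0.7704
3+: (68 − 65.1)²/65.1 = 8.41/65.1 = 0.1292
Sum = 1.230

1.230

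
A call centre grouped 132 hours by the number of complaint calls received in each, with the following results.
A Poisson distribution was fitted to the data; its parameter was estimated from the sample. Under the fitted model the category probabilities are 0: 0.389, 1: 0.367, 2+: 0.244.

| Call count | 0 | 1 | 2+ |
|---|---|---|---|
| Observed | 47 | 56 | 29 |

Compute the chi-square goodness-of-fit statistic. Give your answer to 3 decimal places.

1.866

Expected counts E_i = n·p_i: 132×0.389 = 51.348, 132×0.367 = 48.444, 132×0.244 = 32.208.
0: (47 − 51.348)²/51.348 = 18.905104/51.348 = 0.3682
1: (56 − 48.444)²/48.444 = 57.093136/48.444 = 1.1785
2+: (29 − 32.208)²/32.208 = 10.291264/32.208 = 0.3195
Sum = 1.866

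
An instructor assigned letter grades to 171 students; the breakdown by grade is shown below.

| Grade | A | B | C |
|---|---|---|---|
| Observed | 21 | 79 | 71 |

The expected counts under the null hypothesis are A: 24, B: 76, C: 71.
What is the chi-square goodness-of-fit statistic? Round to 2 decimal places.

A: (21 − 24)²/24 = 9/24 = 0.375
B: (79 − 76)²/76 = 9/76 = 0.118
C: (71 − 71)²/71 = 0/71 = 0.000
Sum = 0.49

0.49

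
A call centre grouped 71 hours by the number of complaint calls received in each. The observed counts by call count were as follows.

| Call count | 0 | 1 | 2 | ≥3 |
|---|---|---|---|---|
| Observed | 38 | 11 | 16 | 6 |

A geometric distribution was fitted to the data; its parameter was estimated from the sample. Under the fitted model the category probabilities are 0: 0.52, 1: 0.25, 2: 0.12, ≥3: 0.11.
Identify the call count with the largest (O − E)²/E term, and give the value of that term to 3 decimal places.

2, 6.567

Expected counts E_i = n·p_i: 71×0.52 = 36.92, 71×0.25 = 17.75, 71×0.12 = 8.52, 71×0.11 = 7.81.
χ² = (38−36.92)²/36.92 + (11−17.75)²/17.75 + (16−8.52)²/8.52 + (6−7.81)²/7.81
   = 0.0316 + 2.5669 + 6.5669 + 0.4195
The largest term is for 2: 6.567.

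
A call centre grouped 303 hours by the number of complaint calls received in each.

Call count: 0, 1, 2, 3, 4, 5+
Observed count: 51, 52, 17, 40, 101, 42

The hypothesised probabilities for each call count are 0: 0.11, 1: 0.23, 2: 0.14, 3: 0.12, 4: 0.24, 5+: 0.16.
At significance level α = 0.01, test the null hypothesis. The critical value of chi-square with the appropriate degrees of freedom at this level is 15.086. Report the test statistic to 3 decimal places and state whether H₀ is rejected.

Expected counts E_i = n·p_i: 303×0.11 = 33.33, 303×0.23 = 69.69, 303×0.14 = 42.42, 303×0.12 = 36.36, 303×0.24 = 72.72, 303×0.16 = 48.48.
0: (51 − 33.33)²/33.33 = 312.2289/33.33 = 9.3678
1: (52 − 69.69)²/69.69 = 312.9361/69.69 = 4.4904
2: (17 − 42.42)²/42.42 = 646.1764/42.42 = 15.2328
3: (40 − 36.36)²/36.36 = 13.2496/36.36 = 0.3644
4: (101 − 72.72)²/72.72 = 799.7584/72.72 = 10.9978
5+: (42 − 48.48)²/48.48 = 41.9904/48.48 = 0.8661
Sum = 41.319
df = 5. Since 41.319 > 15.086, we reject H₀.

41.319; reject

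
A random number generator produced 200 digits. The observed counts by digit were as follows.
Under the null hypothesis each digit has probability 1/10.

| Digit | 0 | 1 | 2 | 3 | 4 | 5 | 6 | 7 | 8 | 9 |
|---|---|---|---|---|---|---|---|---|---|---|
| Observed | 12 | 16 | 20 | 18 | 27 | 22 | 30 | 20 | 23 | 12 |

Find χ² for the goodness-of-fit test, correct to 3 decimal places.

Under H₀ each category has probability 1/10, so each expected count is 200/10 = 20.
cat         O        E   (O−E)²/E
0          12       20     3.2000
1          16       20     0.8000
2          20       20     0.0000
3          18       20     0.2000
4          27       20     2.4500
5          22       20     0.2000
6          30       20     5.0000
7          20       20     0.0000
8          23       20     0.4500
9          12       20     3.2000
Sum = 15.500

15.500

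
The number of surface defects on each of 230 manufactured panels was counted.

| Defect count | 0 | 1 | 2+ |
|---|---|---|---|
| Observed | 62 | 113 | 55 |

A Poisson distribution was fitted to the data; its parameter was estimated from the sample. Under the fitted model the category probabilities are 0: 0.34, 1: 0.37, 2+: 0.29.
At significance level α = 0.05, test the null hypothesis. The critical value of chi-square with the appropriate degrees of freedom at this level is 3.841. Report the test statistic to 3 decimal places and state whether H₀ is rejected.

Expected counts E_i = n·p_i: 230×0.34 = 78.2, 230×0.37 = 85.1, 230×0.29 = 66.7.
χ² = (62−78.2)²/78.2 + (113−85.1)²/85.1 + (55−66.7)²/66.7
   = 3.3560 + 9.1470 + 2.0523
Sum = 14.555
df = 1. Since 14.555 > 3.841, we reject H₀.

14.555; reject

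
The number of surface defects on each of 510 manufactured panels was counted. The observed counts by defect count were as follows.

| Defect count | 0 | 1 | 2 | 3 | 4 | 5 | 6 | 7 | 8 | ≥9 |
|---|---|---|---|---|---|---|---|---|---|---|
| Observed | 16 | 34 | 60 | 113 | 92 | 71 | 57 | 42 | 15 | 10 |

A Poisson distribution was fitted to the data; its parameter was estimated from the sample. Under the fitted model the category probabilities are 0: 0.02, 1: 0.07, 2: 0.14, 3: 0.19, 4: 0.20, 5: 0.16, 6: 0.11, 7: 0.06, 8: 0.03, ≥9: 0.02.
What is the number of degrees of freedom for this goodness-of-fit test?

There are k = 10 categories and 1 parameter estimated from the data, so df = 10 − 1 − 1 = 8.

8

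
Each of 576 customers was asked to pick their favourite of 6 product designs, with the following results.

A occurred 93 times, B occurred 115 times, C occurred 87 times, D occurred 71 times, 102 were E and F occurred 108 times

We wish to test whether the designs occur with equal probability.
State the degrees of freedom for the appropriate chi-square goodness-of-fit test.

5

There are k = 6 categories and no parameters were estimated from the data, so df = 6 − 1 = 5.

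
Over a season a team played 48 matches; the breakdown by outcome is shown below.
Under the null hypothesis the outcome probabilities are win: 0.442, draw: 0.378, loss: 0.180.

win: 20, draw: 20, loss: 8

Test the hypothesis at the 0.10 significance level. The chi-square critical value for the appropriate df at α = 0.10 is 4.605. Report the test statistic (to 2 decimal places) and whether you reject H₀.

0.31; do not reject

Expected counts E_i = n·p_i: 48×0.442 = 21.216, 48×0.378 = 18.144, 48×0.180 = 8.64.
cat         O        E   (O−E)²/E
win        20   21.216      0.070
draw       20   18.144      0.190
loss        8     8.64      0.047
Sum = 0.31
df = 2. Since 0.31 < 4.605, we do not reject H₀.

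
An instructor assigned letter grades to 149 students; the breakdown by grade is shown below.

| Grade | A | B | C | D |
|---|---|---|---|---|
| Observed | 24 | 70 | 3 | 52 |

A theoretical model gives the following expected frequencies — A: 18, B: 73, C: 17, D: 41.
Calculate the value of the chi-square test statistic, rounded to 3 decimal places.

16.604

A: (24 − 18)²/18 = 36/18 = 2.0000
B: (70 − 73)²/73 = 9/73 = 0.1233
C: (3 − 17)²/17 = 196/17 = 11.5294
D: (52 − 41)²/41 = 121/41 = 2.9512
Sum = 16.604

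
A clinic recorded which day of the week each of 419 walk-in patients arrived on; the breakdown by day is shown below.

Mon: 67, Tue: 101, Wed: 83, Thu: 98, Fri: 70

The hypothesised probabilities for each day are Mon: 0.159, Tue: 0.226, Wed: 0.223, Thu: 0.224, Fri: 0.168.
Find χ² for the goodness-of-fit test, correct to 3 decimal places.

Expected counts E_i = n·p_i: 419×0.159 = 66.621, 419×0.226 = 94.694, 419×0.223 = 93.437, 419×0.224 = 93.856, 419×0.168 = 70.392.
Mon: (67 − 66.621)²/66.621 = 0.143641/66.621 = 0.0022
Tue: (101 − 94.694)²/94.694 = 39.765636/94.694 = 0.4199
Wed: (83 − 93.437)²/93.437 = 108.930969/93.437 = 1.1658
Thu: (98 − 93.856)²/93.856 = 17.172736/93.856 = 0.1830
Fri: (70 − 70.392)²/70.392 = 0.153664/70.392 = 0.0022
Sum = 1.773

1.773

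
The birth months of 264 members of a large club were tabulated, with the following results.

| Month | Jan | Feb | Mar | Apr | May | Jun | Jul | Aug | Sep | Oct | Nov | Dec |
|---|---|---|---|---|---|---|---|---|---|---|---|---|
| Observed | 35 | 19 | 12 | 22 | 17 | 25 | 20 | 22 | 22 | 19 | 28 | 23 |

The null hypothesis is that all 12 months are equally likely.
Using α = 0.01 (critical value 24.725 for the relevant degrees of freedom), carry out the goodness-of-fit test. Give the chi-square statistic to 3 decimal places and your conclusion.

Expected count for each of the 12 categories: 264/12 = 22.
Jan: (35 − 22)²/22 = 169/22 = 7.6818
Feb: (19 − 22)²/22 = 9/22 = 0.4091
Mar: (12 − 22)²/22 = 100/22 = 4.5455
Apr: (22 − 22)²/22 = 0/22 = 0.0000
May: (17 − 22)²/22 = 25/22 = 1.1364
Jun: (25 − 22)²/22 = 9/22 = 0.4091
Jul: (20 − 22)²/22 = 4/22 = 0.1818
Aug: (22 − 22)²/22 = 0/22 = 0.0000
Sep: (22 − 22)²/22 = 0/22 = 0.0000
Oct: (19 − 22)²/22 = 9/22 = 0.4091
Nov: (28 − 22)²/22 = 36/22 = 1.6364
Dec: (23 − 22)²/22 = 1/22 = 0.0455
Sum = 16.455
df = 11. Since 16.455 < 24.725, we do not reject H₀.

16.455; do not reject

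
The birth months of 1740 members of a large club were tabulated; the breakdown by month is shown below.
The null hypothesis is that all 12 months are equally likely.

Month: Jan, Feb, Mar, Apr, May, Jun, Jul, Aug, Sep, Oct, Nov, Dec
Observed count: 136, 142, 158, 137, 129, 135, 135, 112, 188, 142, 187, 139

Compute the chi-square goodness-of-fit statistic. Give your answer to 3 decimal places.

38.110

Under H₀ each category has probability 1/12, so each expected count is 1740/12 = 145.
χ² = (136−145)²/145 + (142−145)²/145 + (158−145)²/145 + (137−145)²/145 + (129−145)²/145 + (135−145)²/145 + (135−145)²/145 + (112−145)²/145 + (188−145)²/145 + (142−145)²/145 + (187−145)²/145 + (139−145)²/145
   = 0.5586 + 0.0621 + 1.1655 + 0.4414 + 1.7655 + 0.6897 + 0.6897 + 7.5103 + 12.7517 + 0.0621 + 12.1655 + 0.2483
Sum = 38.110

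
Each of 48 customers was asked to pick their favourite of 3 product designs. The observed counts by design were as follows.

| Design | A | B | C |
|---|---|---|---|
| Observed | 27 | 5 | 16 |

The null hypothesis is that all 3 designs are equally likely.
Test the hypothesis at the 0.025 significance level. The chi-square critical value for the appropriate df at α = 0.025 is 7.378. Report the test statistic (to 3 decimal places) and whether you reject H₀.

Under H₀ each category has probability 1/3, so each expected count is 48/3 = 16.
χ² = (27−16)²/16 + (5−16)²/16 + (16−16)²/16
   = 7.5625 + 7.5625 + 0.0000
Sum = 15.125
df = 2. Since 15.125 > 7.378, we reject H₀.

15.125; reject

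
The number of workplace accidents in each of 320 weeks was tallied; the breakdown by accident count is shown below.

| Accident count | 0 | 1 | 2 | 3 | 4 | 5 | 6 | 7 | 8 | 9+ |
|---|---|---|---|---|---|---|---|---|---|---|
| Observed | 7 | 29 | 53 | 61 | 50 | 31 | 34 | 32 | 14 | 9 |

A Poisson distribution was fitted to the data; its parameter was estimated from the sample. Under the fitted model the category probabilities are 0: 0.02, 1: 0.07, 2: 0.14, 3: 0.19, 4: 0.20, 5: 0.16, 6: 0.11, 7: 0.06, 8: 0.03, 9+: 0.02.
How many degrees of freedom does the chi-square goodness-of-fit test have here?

There are k = 10 categories and 1 parameter estimated from the data, so df = 10 − 1 − 1 = 8.

8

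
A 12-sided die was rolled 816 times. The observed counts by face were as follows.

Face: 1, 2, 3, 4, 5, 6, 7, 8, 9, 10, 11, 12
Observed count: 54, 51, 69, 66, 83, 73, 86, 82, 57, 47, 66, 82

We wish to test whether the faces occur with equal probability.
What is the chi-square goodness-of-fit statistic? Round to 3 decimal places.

Expected count for each of the 12 categories: 816/12 = 68.
cat         O        E   (O−E)²/E
1          54       68     2.8824
2          51       68     4.2500
3          69       68     0.0147
4          66       68     0.0588
5          83       68     3.3088
6          73       68     0.3676
7          86       68     4.7647
8          82       68     2.8824
9          57       68     1.7794
10         47       68     6.4853
11         66       68     0.0588
12         82       68     2.8824
Sum = 29.735

29.735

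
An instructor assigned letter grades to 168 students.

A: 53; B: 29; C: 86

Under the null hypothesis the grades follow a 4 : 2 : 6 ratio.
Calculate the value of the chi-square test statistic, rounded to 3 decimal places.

0.244

Ratio total = 12. Expected counts: 168×4/12 = 56, 168×2/12 = 28, 168×6/12 = 84.
A: (53 − 56)²/56 = 9/56 = 0.1607
B: (29 − 28)²/28 = 1/28 = 0.0357
C: (86 − 84)²/84 = 4/84 = 0.0476
Sum = 0.244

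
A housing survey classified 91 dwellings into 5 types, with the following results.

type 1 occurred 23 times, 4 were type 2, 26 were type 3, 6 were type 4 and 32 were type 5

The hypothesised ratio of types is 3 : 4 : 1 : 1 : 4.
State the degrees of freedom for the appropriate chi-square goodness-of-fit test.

There are k = 5 categories and no parameters were estimated from the data, so df = 5 − 1 = 4.

4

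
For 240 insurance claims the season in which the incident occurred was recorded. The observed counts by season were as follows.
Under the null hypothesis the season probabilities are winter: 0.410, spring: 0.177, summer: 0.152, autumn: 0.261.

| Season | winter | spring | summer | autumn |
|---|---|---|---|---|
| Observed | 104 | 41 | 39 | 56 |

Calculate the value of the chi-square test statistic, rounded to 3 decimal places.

Expected counts E_i = n·p_i: 240×0.410 = 98.4, 240×0.177 = 42.48, 240×0.152 = 36.48, 240×0.261 = 62.64.
χ² = (104−98.4)²/98.4 + (41−42.48)²/42.48 + (39−36.48)²/36.48 + (56−62.64)²/62.64
   = 0.3187 + 0.0516 + 0.1741 + 0.7039
Sum = 1.248

1.248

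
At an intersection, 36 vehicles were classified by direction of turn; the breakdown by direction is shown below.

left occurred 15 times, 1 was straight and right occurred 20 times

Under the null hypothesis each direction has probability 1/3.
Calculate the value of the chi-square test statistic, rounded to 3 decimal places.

16.167

Under H₀ each category has probability 1/3, so each expected count is 36/3 = 12.
χ² = (15−12)²/12 + (1−12)²/12 + (20−12)²/12
   = 0.7500 + 10.0833 + 5.3333
Sum = 16.167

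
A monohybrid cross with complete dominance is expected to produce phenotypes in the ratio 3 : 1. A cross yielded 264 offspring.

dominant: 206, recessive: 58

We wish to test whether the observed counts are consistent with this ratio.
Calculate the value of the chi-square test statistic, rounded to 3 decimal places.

1.293

Ratio total = 4. Expected counts: 264×3/4 = 198, 264×1/4 = 66.
χ² = (206−198)²/198 + (58−66)²/66
   = 0.3232 + 0.9697
Sum = 1.293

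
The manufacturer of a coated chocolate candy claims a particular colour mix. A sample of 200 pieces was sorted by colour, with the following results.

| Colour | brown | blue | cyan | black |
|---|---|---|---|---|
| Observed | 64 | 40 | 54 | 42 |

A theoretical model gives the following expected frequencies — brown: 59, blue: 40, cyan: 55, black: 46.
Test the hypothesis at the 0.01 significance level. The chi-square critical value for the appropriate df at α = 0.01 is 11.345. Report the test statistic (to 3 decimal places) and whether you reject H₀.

0.790; do not reject

brown: (64 − 59)²/59 = 25/59 = 0.4237
blue: (40 − 40)²/40 = 0/40 = 0.0000
cyan: (54 − 55)²/55 = 1/55 = 0.0182
black: (42 − 46)²/46 = 16/46 = 0.3478
Sum = 0.790
df = 3. Since 0.790 < 11.345, we do not reject H₀.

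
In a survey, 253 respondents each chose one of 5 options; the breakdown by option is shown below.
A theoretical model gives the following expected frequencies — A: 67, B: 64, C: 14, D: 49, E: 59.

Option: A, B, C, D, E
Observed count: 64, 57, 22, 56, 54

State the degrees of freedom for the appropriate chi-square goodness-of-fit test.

4

There are k = 5 categories and no parameters were estimated from the data, so df = 5 − 1 = 4.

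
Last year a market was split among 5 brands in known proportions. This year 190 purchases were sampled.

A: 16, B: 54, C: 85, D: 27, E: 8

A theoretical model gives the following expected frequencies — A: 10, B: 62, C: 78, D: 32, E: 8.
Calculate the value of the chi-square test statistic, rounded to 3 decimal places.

χ² = (16−10)²/10 + (54−62)²/62 + (85−78)²/78 + (27−32)²/32 + (8−8)²/8
   = 3.6000 + 1.0323 + 0.6282 + 0.7813 + 0.0000
Sum = 6.042

6.042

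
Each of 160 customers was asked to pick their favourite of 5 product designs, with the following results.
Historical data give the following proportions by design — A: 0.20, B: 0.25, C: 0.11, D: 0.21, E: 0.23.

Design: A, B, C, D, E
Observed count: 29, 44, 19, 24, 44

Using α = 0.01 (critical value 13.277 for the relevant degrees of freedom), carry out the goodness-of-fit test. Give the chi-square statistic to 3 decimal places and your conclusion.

Expected counts E_i = n·p_i: 160×0.20 = 32, 160×0.25 = 40, 160×0.11 = 17.6, 160×0.21 = 33.6, 160×0.23 = 36.8.
cat         O        E   (O−E)²/E
A          29       32     0.2813
B          44       40     0.4000
C          19     17.6     0.1114
D          24     33.6     2.7429
E          44     36.8     1.4087
Sum = 4.944
df = 4. Since 4.944 < 13.277, we do not reject H₀.

4.944; do not reject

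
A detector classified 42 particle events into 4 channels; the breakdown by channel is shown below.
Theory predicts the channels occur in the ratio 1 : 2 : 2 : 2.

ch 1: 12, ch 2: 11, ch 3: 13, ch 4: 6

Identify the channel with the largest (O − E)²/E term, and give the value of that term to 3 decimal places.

Ratio total = 7. Expected counts: 42×1/7 = 6, 42×2/7 = 12, 42×2/7 = 12, 42×2/7 = 12.
cat         O        E   (O−E)²/E
ch 1       12        6     6.0000
ch 2       11       12     0.0833
ch 3       13       12     0.0833
ch 4        6       12     3.0000
The largest term is for ch 1: 6.000.

ch 1, 6.000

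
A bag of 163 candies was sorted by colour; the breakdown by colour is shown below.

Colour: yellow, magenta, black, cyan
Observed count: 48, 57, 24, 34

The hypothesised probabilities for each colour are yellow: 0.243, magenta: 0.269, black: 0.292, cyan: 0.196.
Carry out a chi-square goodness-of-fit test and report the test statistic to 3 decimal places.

Expected counts E_i = n·p_i: 163×0.243 = 39.609, 163×0.269 = 43.847, 163×0.292 = 47.596, 163×0.196 = 31.948.
yellow: (48 − 39.609)²/39.609 = 70.408881/39.609 = 1.7776
magenta: (57 − 43.847)²/43.847 = 173.001409/43.847 = 3.9456
black: (24 − 47.596)²/47.596 = 556.771216/47.596 = 11.6979
cyan: (34 − 31.948)²/31.948 = 4.210704/31.948 = 0.1318
Sum = 17.553

17.553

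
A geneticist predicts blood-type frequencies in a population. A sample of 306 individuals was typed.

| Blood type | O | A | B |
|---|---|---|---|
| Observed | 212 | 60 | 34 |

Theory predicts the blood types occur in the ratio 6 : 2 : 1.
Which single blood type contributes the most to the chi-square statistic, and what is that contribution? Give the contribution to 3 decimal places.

A, 0.941

Ratio total = 9. Expected counts: 306×6/9 = 204, 306×2/9 = 68, 306×1/9 = 34.
χ² = (212−204)²/204 + (60−68)²/68 + (34−34)²/34
   = 0.3137 + 0.9412 + 0.0000
The largest term is for A: 0.941.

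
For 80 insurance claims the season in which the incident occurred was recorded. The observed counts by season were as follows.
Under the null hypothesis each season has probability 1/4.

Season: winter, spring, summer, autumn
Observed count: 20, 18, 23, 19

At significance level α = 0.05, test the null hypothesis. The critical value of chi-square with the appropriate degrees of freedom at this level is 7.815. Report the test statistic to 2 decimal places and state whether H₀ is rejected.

Expected count for each of the 4 categories: 80/4 = 20.
χ² = (20−20)²/20 + (18−20)²/20 + (23−20)²/20 + (19−20)²/20
   = 0.000 + 0.200 + 0.450 + 0.050
Sum = 0.70
df = 3. Since 0.70 < 7.815, we do not reject H₀.

0.70; do not reject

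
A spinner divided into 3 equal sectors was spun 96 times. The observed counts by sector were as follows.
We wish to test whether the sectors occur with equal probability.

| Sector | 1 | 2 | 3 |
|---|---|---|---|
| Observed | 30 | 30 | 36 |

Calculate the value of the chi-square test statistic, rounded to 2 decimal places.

Under H₀ each category has probability 1/3, so each expected count is 96/3 = 32.
cat         O        E   (O−E)²/E
1          30       32      0.125
2          30       32      0.125
3          36       32      0.500
Sum = 0.75

0.75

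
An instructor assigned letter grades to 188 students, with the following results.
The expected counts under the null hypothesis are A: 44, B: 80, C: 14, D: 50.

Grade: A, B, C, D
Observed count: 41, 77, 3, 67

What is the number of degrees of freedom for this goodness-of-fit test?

3

There are k = 4 categories and no parameters were estimated from the data, so df = 4 − 1 = 3.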